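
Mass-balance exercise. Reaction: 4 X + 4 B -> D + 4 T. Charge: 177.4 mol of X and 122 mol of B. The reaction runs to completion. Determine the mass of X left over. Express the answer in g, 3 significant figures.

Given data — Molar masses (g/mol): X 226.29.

12500 g

n(X) = 177.4 mol
n(B) = 122.0 mol
n/ν for X = 177.4/4 = 44.35
n/ν for B = 122.0/4 = 30.50
Smallest n/ν is B → limiting reagent.
X consumed = (4/4) × 122.0 = 122.0 mol
X remaining = 177.4 − 122.0 = 55.40 mol
mass = 55.40 × 226.29 = 12540 g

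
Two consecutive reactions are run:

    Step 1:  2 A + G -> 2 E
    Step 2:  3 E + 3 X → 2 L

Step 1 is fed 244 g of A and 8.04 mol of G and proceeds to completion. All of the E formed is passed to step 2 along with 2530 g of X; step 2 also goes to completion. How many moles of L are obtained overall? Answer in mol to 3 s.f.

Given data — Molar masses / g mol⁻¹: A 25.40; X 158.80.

6.40 mol

Step 1:
n(A) = 244.0 / 25.40 = 9.606 mol
n(G) = 8.040 mol
n/ν for A = 9.606/2 = 4.803
n/ν for G = 8.040/1 = 8.040
Smallest n/ν is A → limiting reagent.
n(E) produced = (2/2) × 9.606 = 9.606 mol
Step 2:
n(E) available = 9.606 mol
n(X) = 2530 / 158.80 = 15.93 mol
n/ν for E = 9.606/3 = 3.202
n/ν for X = 15.93/3 = 5.310
Smallest n/ν is E → limiting reagent.
n(L) = (2/3) × 9.606 = 6.404 mol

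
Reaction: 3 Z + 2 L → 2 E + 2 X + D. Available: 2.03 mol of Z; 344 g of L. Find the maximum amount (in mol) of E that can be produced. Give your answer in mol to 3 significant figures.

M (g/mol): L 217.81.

1.35 mol

n(Z) = 2.030 mol
n(L) = 344.0 / 217.81 = 1.579 mol
n/ν for Z = 2.030/3 = 0.6767
n/ν for L = 1.579/2 = 0.7895
Smallest n/ν is Z → limiting reagent.
n(E) = (2/3) × 2.030 = 1.353 mol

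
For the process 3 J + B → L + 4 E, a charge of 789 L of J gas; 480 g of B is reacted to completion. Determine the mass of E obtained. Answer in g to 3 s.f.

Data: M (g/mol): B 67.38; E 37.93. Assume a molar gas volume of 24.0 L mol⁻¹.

1080 g

n(J) = 789.0 / 24.0 = 32.88 mol
n(B) = 480.0 / 67.38 = 7.124 mol
n/ν → J: 10.96, B: 7.124; B is limiting.
n(E) = (4/1) × 7.124 = 28.50 mol
mass = 28.50 × 37.93 = 1081 g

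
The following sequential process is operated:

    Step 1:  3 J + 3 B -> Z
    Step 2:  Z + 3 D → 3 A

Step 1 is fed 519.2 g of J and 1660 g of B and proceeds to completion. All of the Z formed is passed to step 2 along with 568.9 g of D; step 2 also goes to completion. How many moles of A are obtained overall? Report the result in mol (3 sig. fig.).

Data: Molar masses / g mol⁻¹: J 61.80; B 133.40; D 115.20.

Step 1:
n(J) = 519.2 / 61.80 = 8.401 mol
n(B) = 1660 / 133.40 = 12.44 mol
n/ν for J = 8.401/3 = 2.800
n/ν for B = 12.44/3 = 4.147
Smallest n/ν is J → limiting reagent.
n(Z) produced = (1/3) × 8.401 = 2.800 mol
Step 2:
n(Z) available = 2.800 mol
n(D) = 568.9 / 115.20 = 4.938 mol
n/ν for Z = 2.800/1 = 2.800
n/ν for D = 4.938/3 = 1.646
Smallest n/ν is D → limiting reagent.
n(A) = (3/3) × 4.938 = 4.938 mol

4.94 mol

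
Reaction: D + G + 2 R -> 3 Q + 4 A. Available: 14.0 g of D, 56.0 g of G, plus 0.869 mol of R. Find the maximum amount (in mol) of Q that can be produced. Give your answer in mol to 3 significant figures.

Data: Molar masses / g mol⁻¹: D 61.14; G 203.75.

0.687 mol

n(D) = 14.00 / 61.14 = 0.2290 mol
n(G) = 56.00 / 203.75 = 0.2748 mol
n(R) = 0.8690 mol
n/ν for D = 0.2290/1 = 0.2290
n/ν for G = 0.2748/1 = 0.2748
n/ν for R = 0.8690/2 = 0.4345
Smallest n/ν is D → limiting reagent.
n(Q) = (3/1) × 0.2290 = 0.6870 mol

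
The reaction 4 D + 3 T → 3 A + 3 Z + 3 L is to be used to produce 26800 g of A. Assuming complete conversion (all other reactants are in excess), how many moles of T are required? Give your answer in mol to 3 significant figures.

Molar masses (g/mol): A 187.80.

143 mol

n(A) = 26800 / 187.80 = 142.7 mol
n(T) = (3/3) × 142.7 = 142.7 mol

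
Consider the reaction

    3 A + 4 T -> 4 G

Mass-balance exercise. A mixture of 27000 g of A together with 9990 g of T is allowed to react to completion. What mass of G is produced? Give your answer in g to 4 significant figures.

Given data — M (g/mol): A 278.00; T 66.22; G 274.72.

35580 g

n(A) = 27000 / 278.00 = 97.12 mol
n(T) = 9990 / 66.22 = 150.9 mol
n/ν for A = 97.12/3 = 32.37
n/ν for T = 150.9/4 = 37.73
Smallest n/ν is A → limiting reagent.
n(G) = (4/3) × 97.12 = 129.5 mol
mass = 129.5 × 274.72 = 35580 g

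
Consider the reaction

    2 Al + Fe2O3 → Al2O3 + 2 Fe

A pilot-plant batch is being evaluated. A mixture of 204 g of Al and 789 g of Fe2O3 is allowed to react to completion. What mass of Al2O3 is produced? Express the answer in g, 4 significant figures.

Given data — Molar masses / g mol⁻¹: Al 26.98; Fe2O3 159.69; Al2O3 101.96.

n(Al) = 204.0 / 26.98 = 7.561 mol
n(Fe2O3) = 789.0 / 159.69 = 4.941 mol
n/ν for Al = 7.561/2 = 3.781
n/ν for Fe2O3 = 4.941/1 = 4.941
Smallest n/ν is Al → limiting reagent.
n(Al2O3) = (1/2) × 7.561 = 3.781 mol
mass = 3.781 × 101.96 = 385.5 g

385.5 g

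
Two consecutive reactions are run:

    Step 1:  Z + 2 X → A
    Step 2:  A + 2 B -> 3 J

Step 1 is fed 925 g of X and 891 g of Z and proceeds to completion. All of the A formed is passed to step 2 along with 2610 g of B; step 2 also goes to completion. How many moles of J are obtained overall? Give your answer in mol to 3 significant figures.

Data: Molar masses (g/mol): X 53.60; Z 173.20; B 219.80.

15.4 mol

Step 1:
n(X) = 925.0 / 53.60 = 17.26 mol
n(Z) = 891.0 / 173.20 = 5.144 mol
n/ν for X = 17.26/2 = 8.630
n/ν for Z = 5.144/1 = 5.144
Smallest n/ν is Z → limiting reagent.
n(A) produced = (1/1) × 5.144 = 5.144 mol
Step 2:
n(A) available = 5.144 mol
n(B) = 2610 / 219.80 = 11.87 mol
n/ν for A = 5.144/1 = 5.144
n/ν for B = 11.87/2 = 5.935
Smallest n/ν is A → limiting reagent.
n(J) = (3/1) × 5.144 = 15.43 mol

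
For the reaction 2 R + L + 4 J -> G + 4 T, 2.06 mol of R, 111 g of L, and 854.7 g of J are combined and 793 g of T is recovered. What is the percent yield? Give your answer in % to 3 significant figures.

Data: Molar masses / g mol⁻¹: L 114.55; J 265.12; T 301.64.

81.5 %

n(R) = 2.060 mol
n(L) = 111.0 / 114.55 = 0.9690 mol
n(J) = 854.7 / 265.12 = 3.224 mol
n/ν for R = 2.060/2 = 1.030
n/ν for L = 0.9690/1 = 0.9690
n/ν for J = 3.224/4 = 0.8060
Smallest n/ν is J → limiting reagent.
theoretical n(T) = (4/4) × 3.224 = 3.224 mol → 972.5 g
% yield = 793 / 972.5 × 100 = 81.54 %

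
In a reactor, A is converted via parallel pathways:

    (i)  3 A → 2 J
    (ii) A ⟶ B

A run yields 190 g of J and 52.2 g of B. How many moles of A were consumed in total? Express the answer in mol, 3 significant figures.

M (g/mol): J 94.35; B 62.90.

3.85 mol

n(J) = 190 / 94.35 = 2.014 mol
n(B) = 52.2 / 62.90 = 0.8299 mol
n(A) via (i) = (3/2)×2.014 = 3.021 mol
n(A) via (ii) = (1/1)×0.8299 = 0.8299 mol
total n(A) = 3.021 + 0.8299 = 3.851 mol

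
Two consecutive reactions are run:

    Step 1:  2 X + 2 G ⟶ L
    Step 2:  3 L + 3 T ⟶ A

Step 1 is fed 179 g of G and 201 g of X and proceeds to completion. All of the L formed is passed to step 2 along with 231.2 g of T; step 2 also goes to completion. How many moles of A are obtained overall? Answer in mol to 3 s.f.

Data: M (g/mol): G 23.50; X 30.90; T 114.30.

Step 1:
n(G) = 179.0 / 23.50 = 7.617 mol
n(X) = 201.0 / 30.90 = 6.505 mol
n/ν for G = 7.617/2 = 3.809
n/ν for X = 6.505/2 = 3.253
Smallest n/ν is X → limiting reagent.
n(L) produced = (1/2) × 6.505 = 3.253 mol
Step 2:
n(L) available = 3.253 mol
n(T) = 231.2 / 114.30 = 2.023 mol
n/ν for L = 3.253/3 = 1.084
n/ν for T = 2.023/3 = 0.6743
Smallest n/ν is T → limiting reagent.
n(A) = (1/3) × 2.023 = 0.6743 mol

0.674 mol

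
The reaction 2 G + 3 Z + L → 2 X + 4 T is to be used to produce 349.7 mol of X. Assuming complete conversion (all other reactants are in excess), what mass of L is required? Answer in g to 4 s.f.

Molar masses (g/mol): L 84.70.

14810 g

n(X) = 349.7 mol
n(L) = (1/2) × 349.7 = 174.9 mol
mass = 174.9 × 84.70 = 14810 g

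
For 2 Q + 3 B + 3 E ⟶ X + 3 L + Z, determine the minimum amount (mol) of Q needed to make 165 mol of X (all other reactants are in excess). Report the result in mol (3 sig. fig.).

330 mol

n(X) = 165.0 mol
n(Q) = (2/1) × 165.0 = 330.0 mol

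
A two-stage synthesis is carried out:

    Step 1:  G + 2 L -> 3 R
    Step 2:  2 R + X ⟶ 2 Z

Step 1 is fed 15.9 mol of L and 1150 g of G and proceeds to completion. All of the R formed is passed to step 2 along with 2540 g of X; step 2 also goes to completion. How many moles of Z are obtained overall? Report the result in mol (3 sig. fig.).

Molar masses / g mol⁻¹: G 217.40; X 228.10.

Step 1:
n(L) = 15.90 mol
n(G) = 1150 / 217.40 = 5.290 mol
n/ν for L = 15.90/2 = 7.950
n/ν for G = 5.290/1 = 5.290
Smallest n/ν is G → limiting reagent.
n(R) produced = (3/1) × 5.290 = 15.87 mol
Step 2:
n(R) available = 15.87 mol
n(X) = 2540 / 228.10 = 11.14 mol
n/ν for R = 15.87/2 = 7.935
n/ν for X = 11.14/1 = 11.14
Smallest n/ν is R → limiting reagent.
n(Z) = (2/2) × 15.87 = 15.87 mol

15.9 mol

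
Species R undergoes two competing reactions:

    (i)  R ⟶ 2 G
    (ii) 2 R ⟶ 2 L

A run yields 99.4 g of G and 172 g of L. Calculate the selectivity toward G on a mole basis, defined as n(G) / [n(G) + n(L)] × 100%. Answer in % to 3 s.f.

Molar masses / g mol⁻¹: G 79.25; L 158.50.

n(G) = 99.4 / 79.25 = 1.254 mol
n(L) = 172 / 158.50 = 1.085 mol
selectivity = 1.254/(1.254+1.085) × 100 = 53.61 %

53.6 %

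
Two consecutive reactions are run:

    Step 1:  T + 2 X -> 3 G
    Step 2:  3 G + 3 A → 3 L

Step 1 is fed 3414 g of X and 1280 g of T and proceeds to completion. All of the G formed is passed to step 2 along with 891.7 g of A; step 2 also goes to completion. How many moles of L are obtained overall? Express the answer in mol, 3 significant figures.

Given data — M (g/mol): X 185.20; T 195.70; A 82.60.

10.8 mol

Step 1:
n(X) = 3414 / 185.20 = 18.43 mol
n(T) = 1280 / 195.70 = 6.541 mol
n/ν → X: 9.215, T: 6.541; T is limiting.
n(G) produced = (3/1) × 6.541 = 19.62 mol
Step 2:
n(G) available = 19.62 mol
n(A) = 891.7 / 82.60 = 10.80 mol
n/ν → G: 6.540, A: 3.600; A is limiting.
n(L) = (3/3) × 10.80 = 10.80 mol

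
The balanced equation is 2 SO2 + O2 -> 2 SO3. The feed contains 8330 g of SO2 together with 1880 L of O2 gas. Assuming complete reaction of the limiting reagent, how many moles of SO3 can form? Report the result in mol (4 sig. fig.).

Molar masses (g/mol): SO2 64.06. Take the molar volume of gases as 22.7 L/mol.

130.0 mol

n(SO2) = 8330 / 64.06 = 130.0 mol
n(O2) = 1880 / 22.7 = 82.82 mol
n/ν for SO2 = 130.0/2 = 65.00
n/ν for O2 = 82.82/1 = 82.82
Smallest n/ν is SO2 → limiting reagent.
n(SO3) = (2/2) × 130.0 = 130.0 mol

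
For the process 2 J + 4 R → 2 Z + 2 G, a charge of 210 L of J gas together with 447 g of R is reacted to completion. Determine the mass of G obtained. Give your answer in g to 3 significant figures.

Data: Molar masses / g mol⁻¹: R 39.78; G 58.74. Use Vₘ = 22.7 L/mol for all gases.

330 g

n(J) = 210.0 / 22.7 = 9.251 mol
n(R) = 447.0 / 39.78 = 11.24 mol
n/ν → J: 4.626, R: 2.810; R is limiting.
n(G) = (2/4) × 11.24 = 5.620 mol
mass = 5.620 × 58.74 = 330.1 g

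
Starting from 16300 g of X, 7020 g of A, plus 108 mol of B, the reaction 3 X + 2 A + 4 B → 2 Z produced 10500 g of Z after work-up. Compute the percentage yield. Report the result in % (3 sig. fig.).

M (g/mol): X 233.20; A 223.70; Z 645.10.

51.9 %

n(X) = 16300 / 233.20 = 69.90 mol
n(A) = 7020 / 223.70 = 31.38 mol
n(B) = 108.0 mol
n/ν → X: 23.30, A: 15.69, B: 27.00; A is limiting.
theoretical n(Z) = (2/2) × 31.38 = 31.38 mol → 20240 g
% yield = 10500 / 20240 × 100 = 51.88 %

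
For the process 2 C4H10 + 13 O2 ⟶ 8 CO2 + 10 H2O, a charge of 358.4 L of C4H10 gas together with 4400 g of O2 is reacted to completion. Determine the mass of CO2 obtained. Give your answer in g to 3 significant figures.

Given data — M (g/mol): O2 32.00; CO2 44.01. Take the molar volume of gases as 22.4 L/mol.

n(C4H10) = 358.4 / 22.4 = 16.00 mol
n(O2) = 4400 / 32.00 = 137.5 mol
n/ν → C4H10: 8.000, O2: 10.58; C4H10 is limiting.
n(CO2) = (8/2) × 16.00 = 64.00 mol
mass = 64.00 × 44.01 = 2817 g

2820 g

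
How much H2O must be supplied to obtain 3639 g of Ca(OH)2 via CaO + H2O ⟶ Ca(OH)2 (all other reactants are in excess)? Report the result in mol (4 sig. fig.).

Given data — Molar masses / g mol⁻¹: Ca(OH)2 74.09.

49.12 mol

n(Ca(OH)2) = 3639 / 74.09 = 49.12 mol
n(H2O) = (1/1) × 49.12 = 49.12 mol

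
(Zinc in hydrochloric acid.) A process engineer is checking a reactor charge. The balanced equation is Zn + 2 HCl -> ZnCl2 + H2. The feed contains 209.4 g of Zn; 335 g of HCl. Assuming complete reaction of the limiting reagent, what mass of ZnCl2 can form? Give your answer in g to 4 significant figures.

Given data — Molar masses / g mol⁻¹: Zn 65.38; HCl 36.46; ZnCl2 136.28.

n(Zn) = 209.4 / 65.38 = 3.203 mol
n(HCl) = 335.0 / 36.46 = 9.188 mol
n/ν for Zn = 3.203/1 = 3.203
n/ν for HCl = 9.188/2 = 4.594
Smallest n/ν is Zn → limiting reagent.
n(ZnCl2) = (1/1) × 3.203 = 3.203 mol
mass = 3.203 × 136.28 = 436.5 g

436.5 g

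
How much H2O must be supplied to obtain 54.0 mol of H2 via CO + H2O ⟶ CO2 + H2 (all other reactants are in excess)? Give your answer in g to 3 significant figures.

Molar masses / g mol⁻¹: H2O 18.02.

n(H2) = 54.00 mol
n(H2O) = (1/1) × 54.00 = 54.00 mol
mass = 54.00 × 18.02 = 973.1 g

973 g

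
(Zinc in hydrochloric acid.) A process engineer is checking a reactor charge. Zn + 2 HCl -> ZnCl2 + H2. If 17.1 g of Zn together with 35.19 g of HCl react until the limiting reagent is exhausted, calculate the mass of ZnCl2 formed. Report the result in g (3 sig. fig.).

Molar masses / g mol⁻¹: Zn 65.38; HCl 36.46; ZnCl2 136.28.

n(Zn) = 17.10 / 65.38 = 0.2615 mol
n(HCl) = 35.19 / 36.46 = 0.9652 mol
n/ν for Zn = 0.2615/1 = 0.2615
n/ν for HCl = 0.9652/2 = 0.4826
Smallest n/ν is Zn → limiting reagent.
n(ZnCl2) = (1/1) × 0.2615 = 0.2615 mol
mass = 0.2615 × 136.28 = 35.64 g

35.6 g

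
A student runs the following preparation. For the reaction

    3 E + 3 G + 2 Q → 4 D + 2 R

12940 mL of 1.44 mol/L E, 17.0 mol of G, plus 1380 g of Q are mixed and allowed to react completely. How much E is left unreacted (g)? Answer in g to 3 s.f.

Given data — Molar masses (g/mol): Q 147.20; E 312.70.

1430 g

n(E) = 1.44 × 12940/1000 = 18.63 mol
n(G) = 17.00 mol
n(Q) = 1380 / 147.20 = 9.375 mol
n/ν for E = 18.63/3 = 6.210
n/ν for G = 17.00/3 = 5.667
n/ν for Q = 9.375/2 = 4.688
Smallest n/ν is Q → limiting reagent.
E consumed = (3/2) × 9.375 = 14.06 mol
E remaining = 18.63 − 14.06 = 4.570 mol
mass = 4.570 × 312.70 = 1429 g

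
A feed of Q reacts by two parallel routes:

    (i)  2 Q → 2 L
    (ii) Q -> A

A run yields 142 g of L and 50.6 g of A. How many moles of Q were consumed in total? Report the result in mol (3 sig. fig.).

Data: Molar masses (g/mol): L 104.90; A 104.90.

1.84 mol

n(L) = 142 / 104.90 = 1.354 mol
n(A) = 50.6 / 104.90 = 0.4824 mol
n(Q) via (i) = (2/2)×1.354 = 1.354 mol
n(Q) via (ii) = (1/1)×0.4824 = 0.4824 mol
total n(Q) = 1.354 + 0.4824 = 1.836 mol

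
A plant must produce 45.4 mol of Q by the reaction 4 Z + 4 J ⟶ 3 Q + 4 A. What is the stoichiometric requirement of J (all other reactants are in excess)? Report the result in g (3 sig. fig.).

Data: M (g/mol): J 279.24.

16900 g

n(Q) = 45.40 mol
n(J) = (4/3) × 45.40 = 60.53 mol
mass = 60.53 × 279.24 = 16900 g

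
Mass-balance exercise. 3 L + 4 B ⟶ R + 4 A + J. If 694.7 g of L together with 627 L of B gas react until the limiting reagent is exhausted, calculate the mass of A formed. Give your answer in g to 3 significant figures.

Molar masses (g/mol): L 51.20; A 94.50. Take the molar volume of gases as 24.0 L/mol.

n(L) = 694.7 / 51.20 = 13.57 mol
n(B) = 627.0 / 24.0 = 26.13 mol
n/ν for L = 13.57/3 = 4.523
n/ν for B = 26.13/4 = 6.533
Smallest n/ν is L → limiting reagent.
n(A) = (4/3) × 13.57 = 18.09 mol
mass = 18.09 × 94.50 = 1710 g

1710 g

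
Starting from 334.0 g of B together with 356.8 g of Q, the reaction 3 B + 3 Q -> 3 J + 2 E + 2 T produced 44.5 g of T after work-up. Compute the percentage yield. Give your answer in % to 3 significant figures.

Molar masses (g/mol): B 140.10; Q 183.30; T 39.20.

87.5 %

n(B) = 334.0 / 140.10 = 2.384 mol
n(Q) = 356.8 / 183.30 = 1.947 mol
n/ν → B: 0.7947, Q: 0.6490; Q is limiting.
theoretical n(T) = (2/3) × 1.947 = 1.298 mol → 50.88 g
% yield = 44.5 / 50.88 × 100 = 87.46 %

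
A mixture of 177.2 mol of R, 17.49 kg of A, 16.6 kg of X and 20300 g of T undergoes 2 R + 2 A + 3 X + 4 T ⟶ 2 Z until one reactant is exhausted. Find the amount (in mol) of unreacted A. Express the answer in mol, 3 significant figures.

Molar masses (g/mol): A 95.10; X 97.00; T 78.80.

n(R) = 177.2 mol
n(A) = 17.49×1000 / 95.10 = 183.9 mol
n(X) = 16.60×1000 / 97.00 = 171.1 mol
n(T) = 20300 / 78.80 = 257.6 mol
n/ν → R: 88.60, A: 91.95, X: 57.03, T: 64.40; X is limiting.
A consumed = (2/3) × 171.1 = 114.1 mol
A remaining = 183.9 − 114.1 = 69.80 mol

69.8 mol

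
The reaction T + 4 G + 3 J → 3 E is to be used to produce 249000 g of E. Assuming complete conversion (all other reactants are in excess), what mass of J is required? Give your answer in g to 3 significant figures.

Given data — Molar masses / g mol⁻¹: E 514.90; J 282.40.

137000 g

n(E) = 249000 / 514.90 = 483.6 mol
n(J) = (3/3) × 483.6 = 483.6 mol
mass = 483.6 × 282.40 = 136600 g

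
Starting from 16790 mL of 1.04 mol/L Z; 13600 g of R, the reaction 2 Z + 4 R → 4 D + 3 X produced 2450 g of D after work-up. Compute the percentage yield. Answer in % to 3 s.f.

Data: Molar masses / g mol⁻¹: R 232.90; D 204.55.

34.3 %

n(Z) = 1.04 × 16790/1000 = 17.46 mol
n(R) = 13600 / 232.90 = 58.39 mol
n/ν for Z = 17.46/2 = 8.730
n/ν for R = 58.39/4 = 14.60
Smallest n/ν is Z → limiting reagent.
theoretical n(D) = (4/2) × 17.46 = 34.92 mol → 7143 g
% yield = 2450 / 7143 × 100 = 34.30 %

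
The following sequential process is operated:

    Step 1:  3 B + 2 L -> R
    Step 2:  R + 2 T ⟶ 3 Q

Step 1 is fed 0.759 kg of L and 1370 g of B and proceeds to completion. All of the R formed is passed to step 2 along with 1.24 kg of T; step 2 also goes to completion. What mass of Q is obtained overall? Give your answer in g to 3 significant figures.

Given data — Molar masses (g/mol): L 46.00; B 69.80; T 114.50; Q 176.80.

Step 1:
n(L) = 0.7590×1000 / 46.00 = 16.50 mol
n(B) = 1370 / 69.80 = 19.63 mol
n/ν → L: 8.250, B: 6.543; B is limiting.
n(R) produced = (1/3) × 19.63 = 6.543 mol
Step 2:
n(R) available = 6.543 mol
n(T) = 1.240×1000 / 114.50 = 10.83 mol
n/ν → R: 6.543, T: 5.415; T is limiting.
n(Q) = (3/2) × 10.83 = 16.25 mol
mass = 16.25 × 176.80 = 2873 g

2870 g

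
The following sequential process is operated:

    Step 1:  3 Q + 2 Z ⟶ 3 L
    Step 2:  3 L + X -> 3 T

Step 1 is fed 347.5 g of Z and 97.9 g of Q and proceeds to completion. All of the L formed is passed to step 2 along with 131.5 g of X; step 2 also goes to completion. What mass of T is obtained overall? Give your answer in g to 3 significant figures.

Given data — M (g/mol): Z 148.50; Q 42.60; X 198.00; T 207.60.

Step 1:
n(Z) = 347.5 / 148.50 = 2.340 mol
n(Q) = 97.90 / 42.60 = 2.298 mol
n/ν for Z = 2.340/2 = 1.170
n/ν for Q = 2.298/3 = 0.7660
Smallest n/ν is Q → limiting reagent.
n(L) produced = (3/3) × 2.298 = 2.298 mol
Step 2:
n(L) available = 2.298 mol
n(X) = 131.5 / 198.00 = 0.6641 mol
n/ν for L = 2.298/3 = 0.7660
n/ν for X = 0.6641/1 = 0.6641
Smallest n/ν is X → limiting reagent.
n(T) = (3/1) × 0.6641 = 1.992 mol
mass = 1.992 × 207.60 = 413.5 g

414 g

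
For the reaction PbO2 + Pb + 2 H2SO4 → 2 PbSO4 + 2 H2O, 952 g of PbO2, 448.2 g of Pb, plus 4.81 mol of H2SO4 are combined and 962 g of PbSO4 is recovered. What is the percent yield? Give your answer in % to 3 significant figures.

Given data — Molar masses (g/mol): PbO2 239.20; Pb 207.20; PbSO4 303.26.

73.3 %

n(PbO2) = 952.0 / 239.20 = 3.980 mol
n(Pb) = 448.2 / 207.20 = 2.163 mol
n(H2SO4) = 4.810 mol
n/ν for PbO2 = 3.980/1 = 3.980
n/ν for Pb = 2.163/1 = 2.163
n/ν for H2SO4 = 4.810/2 = 2.405
Smallest n/ν is Pb → limiting reagent.
theoretical n(PbSO4) = (2/1) × 2.163 = 4.326 mol → 1312 g
% yield = 962 / 1312 × 100 = 73.32 %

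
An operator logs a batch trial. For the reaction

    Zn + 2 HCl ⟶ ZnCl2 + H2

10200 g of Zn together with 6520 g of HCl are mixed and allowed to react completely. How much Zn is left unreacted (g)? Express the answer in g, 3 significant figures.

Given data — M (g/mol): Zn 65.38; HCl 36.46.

4350 g

n(Zn) = 10200 / 65.38 = 156.0 mol
n(HCl) = 6520 / 36.46 = 178.8 mol
n/ν for Zn = 156.0/1 = 156.0
n/ν for HCl = 178.8/2 = 89.40
Smallest n/ν is HCl → limiting reagent.
Zn consumed = (1/2) × 178.8 = 89.40 mol
Zn remaining = 156.0 − 89.40 = 66.60 mol
mass = 66.60 × 65.38 = 4354 g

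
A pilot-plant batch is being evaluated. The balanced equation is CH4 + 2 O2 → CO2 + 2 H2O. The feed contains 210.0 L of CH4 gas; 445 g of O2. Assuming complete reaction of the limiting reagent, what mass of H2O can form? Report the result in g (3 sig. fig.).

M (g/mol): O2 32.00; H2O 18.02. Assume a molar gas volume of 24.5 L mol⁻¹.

n(CH4) = 210.0 / 24.5 = 8.571 mol
n(O2) = 445.0 / 32.00 = 13.91 mol
n/ν for CH4 = 8.571/1 = 8.571
n/ν for O2 = 13.91/2 = 6.955
Smallest n/ν is O2 → limiting reagent.
n(H2O) = (2/2) × 13.91 = 13.91 mol
mass = 13.91 × 18.02 = 250.7 g

251 g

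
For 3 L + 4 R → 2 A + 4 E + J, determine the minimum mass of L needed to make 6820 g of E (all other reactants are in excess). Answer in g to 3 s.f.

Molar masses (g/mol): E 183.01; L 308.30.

n(E) = 6820 / 183.01 = 37.27 mol
n(L) = (3/4) × 37.27 = 27.95 mol
mass = 27.95 × 308.30 = 8617 g

8620 g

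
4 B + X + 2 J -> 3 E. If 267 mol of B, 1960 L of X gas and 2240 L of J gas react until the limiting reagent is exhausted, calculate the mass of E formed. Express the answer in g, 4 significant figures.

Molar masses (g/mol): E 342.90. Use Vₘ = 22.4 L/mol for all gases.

n(B) = 267.0 mol
n(X) = 1960 / 22.4 = 87.50 mol
n(J) = 2240 / 22.4 = 100.0 mol
n/ν → B: 66.75, X: 87.50, J: 50.00; J is limiting.
n(E) = (3/2) × 100.0 = 150.0 mol
mass = 150.0 × 342.90 = 51440 g

51440 g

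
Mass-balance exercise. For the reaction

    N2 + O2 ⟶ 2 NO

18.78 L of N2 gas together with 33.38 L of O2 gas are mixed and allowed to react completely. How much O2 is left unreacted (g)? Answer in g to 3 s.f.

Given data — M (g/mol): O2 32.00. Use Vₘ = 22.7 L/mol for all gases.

n(N2) = 18.78 / 22.7 = 0.8273 mol
n(O2) = 33.38 / 22.7 = 1.470 mol
n/ν for N2 = 0.8273/1 = 0.8273
n/ν for O2 = 1.470/1 = 1.470
Smallest n/ν is N2 → limiting reagent.
O2 consumed = (1/1) × 0.8273 = 0.8273 mol
O2 remaining = 1.470 − 0.8273 = 0.6427 mol
mass = 0.6427 × 32.00 = 20.57 g

20.6 g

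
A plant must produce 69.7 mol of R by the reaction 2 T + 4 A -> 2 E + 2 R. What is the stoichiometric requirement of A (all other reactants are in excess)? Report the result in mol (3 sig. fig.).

n(R) = 69.70 mol
n(A) = (4/2) × 69.70 = 139.4 mol

139 mol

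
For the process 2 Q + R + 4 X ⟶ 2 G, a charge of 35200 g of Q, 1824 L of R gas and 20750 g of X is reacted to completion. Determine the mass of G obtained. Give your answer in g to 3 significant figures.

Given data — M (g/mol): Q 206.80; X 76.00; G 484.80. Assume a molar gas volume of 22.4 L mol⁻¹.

n(Q) = 35200 / 206.80 = 170.2 mol
n(R) = 1824 / 22.4 = 81.43 mol
n(X) = 20750 / 76.00 = 273.0 mol
n/ν for Q = 170.2/2 = 85.10
n/ν for R = 81.43/1 = 81.43
n/ν for X = 273.0/4 = 68.25
Smallest n/ν is X → limiting reagent.
n(G) = (2/4) × 273.0 = 136.5 mol
mass = 136.5 × 484.80 = 66180 g

66200 g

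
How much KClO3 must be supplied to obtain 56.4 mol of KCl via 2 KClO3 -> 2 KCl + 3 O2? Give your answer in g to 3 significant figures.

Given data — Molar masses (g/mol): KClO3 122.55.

n(KCl) = 56.40 mol
n(KClO3) = (2/2) × 56.40 = 56.40 mol
mass = 56.40 × 122.55 = 6912 g

6910 g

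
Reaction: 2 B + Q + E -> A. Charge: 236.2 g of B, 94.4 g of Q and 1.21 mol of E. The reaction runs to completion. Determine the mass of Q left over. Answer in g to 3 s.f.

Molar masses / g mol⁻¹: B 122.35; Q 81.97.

n(B) = 236.2 / 122.35 = 1.931 mol
n(Q) = 94.40 / 81.97 = 1.152 mol
n(E) = 1.210 mol
n/ν → B: 0.9655, Q: 1.152, E: 1.210; B is limiting.
Q consumed = (1/2) × 1.931 = 0.9655 mol
Q remaining = 1.152 − 0.9655 = 0.1865 mol
mass = 0.1865 × 81.97 = 15.29 g

15.3 g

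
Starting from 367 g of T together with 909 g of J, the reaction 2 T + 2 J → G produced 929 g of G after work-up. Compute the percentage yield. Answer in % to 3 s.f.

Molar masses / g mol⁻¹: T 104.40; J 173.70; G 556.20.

95.0 %

n(T) = 367.0 / 104.40 = 3.515 mol
n(J) = 909.0 / 173.70 = 5.233 mol
n/ν for T = 3.515/2 = 1.758
n/ν for J = 5.233/2 = 2.617
Smallest n/ν is T → limiting reagent.
theoretical n(G) = (1/2) × 3.515 = 1.758 mol → 977.8 g
% yield = 929 / 977.8 × 100 = 95.01 %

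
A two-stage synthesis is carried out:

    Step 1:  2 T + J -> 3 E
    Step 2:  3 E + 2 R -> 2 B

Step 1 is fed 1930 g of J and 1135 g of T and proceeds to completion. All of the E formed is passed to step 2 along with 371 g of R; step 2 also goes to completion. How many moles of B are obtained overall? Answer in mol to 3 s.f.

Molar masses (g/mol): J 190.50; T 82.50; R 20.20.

13.8 mol

Step 1:
n(J) = 1930 / 190.50 = 10.13 mol
n(T) = 1135 / 82.50 = 13.76 mol
n/ν for J = 10.13/1 = 10.13
n/ν for T = 13.76/2 = 6.880
Smallest n/ν is T → limiting reagent.
n(E) produced = (3/2) × 13.76 = 20.64 mol
Step 2:
n(E) available = 20.64 mol
n(R) = 371.0 / 20.20 = 18.37 mol
n/ν for E = 20.64/3 = 6.880
n/ν for R = 18.37/2 = 9.185
Smallest n/ν is E → limiting reagent.
n(B) = (2/3) × 20.64 = 13.76 mol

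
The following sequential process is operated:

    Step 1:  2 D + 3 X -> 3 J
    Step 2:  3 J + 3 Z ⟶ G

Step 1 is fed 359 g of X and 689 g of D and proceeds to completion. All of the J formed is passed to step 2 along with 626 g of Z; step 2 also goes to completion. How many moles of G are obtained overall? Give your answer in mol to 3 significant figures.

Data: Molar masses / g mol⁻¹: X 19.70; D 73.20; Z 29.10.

4.71 mol

Step 1:
n(X) = 359.0 / 19.70 = 18.22 mol
n(D) = 689.0 / 73.20 = 9.413 mol
n/ν → X: 6.073, D: 4.707; D is limiting.
n(J) produced = (3/2) × 9.413 = 14.12 mol
Step 2:
n(J) available = 14.12 mol
n(Z) = 626.0 / 29.10 = 21.51 mol
n/ν → J: 4.707, Z: 7.170; J is limiting.
n(G) = (1/3) × 14.12 = 4.707 mol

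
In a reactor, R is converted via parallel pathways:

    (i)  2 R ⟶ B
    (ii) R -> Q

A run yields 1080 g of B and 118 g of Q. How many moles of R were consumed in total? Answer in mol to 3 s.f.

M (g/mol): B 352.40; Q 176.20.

6.80 mol

n(B) = 1080 / 352.40 = 3.065 mol
n(Q) = 118 / 176.20 = 0.6697 mol
n(R) via (i) = (2/1)×3.065 = 6.130 mol
n(R) via (ii) = (1/1)×0.6697 = 0.6697 mol
total n(R) = 6.130 + 0.6697 = 6.800 mol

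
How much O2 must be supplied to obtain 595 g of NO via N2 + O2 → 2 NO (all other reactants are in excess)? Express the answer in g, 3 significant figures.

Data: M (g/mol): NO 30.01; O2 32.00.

317 g

n(NO) = 595 / 30.01 = 19.83 mol
n(O2) = (1/2) × 19.83 = 9.915 mol
mass = 9.915 × 32.00 = 317.3 g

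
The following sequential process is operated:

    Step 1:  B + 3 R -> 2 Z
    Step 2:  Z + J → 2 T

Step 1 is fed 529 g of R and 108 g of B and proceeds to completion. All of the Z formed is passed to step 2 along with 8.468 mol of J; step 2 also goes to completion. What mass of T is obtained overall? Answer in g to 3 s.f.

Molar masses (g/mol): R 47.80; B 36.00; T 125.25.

1500 g

Step 1:
n(R) = 529.0 / 47.80 = 11.07 mol
n(B) = 108.0 / 36.00 = 3.000 mol
n/ν for R = 11.07/3 = 3.690
n/ν for B = 3.000/1 = 3.000
Smallest n/ν is B → limiting reagent.
n(Z) produced = (2/1) × 3.000 = 6.000 mol
Step 2:
n(Z) available = 6.000 mol
n(J) = 8.468 mol
n/ν for Z = 6.000/1 = 6.000
n/ν for J = 8.468/1 = 8.468
Smallest n/ν is Z → limiting reagent.
n(T) = (2/1) × 6.000 = 12.00 mol
mass = 12.00 × 125.25 = 1503 g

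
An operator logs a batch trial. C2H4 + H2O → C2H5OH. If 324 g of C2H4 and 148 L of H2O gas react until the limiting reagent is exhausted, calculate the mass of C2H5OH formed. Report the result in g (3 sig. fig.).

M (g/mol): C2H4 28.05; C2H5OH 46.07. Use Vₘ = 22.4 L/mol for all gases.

n(C2H4) = 324.0 / 28.05 = 11.55 mol
n(H2O) = 148.0 / 22.4 = 6.607 mol
n/ν for C2H4 = 11.55/1 = 11.55
n/ν for H2O = 6.607/1 = 6.607
Smallest n/ν is H2O → limiting reagent.
n(C2H5OH) = (1/1) × 6.607 = 6.607 mol
mass = 6.607 × 46.07 = 304.4 g

304 g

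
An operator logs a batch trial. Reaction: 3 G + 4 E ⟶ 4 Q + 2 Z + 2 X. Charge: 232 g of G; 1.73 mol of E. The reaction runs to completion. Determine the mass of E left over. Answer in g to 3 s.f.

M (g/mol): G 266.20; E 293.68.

n(G) = 232.0 / 266.20 = 0.8715 mol
n(E) = 1.730 mol
n/ν for G = 0.8715/3 = 0.2905
n/ν for E = 1.730/4 = 0.4325
Smallest n/ν is G → limiting reagent.
E consumed = (4/3) × 0.8715 = 1.162 mol
E remaining = 1.730 − 1.162 = 0.5680 mol
mass = 0.5680 × 293.68 = 166.8 g

167 g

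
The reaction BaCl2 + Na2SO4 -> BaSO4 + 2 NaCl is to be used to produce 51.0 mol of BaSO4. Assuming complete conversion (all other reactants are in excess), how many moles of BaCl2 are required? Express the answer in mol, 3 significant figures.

51.0 mol

n(BaSO4) = 51.00 mol
n(BaCl2) = (1/1) × 51.00 = 51.00 mol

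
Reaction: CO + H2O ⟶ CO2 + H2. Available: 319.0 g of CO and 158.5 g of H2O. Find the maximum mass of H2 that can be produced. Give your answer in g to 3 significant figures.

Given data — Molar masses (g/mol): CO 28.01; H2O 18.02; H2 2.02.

n(CO) = 319.0 / 28.01 = 11.39 mol
n(H2O) = 158.5 / 18.02 = 8.796 mol
n/ν → CO: 11.39, H2O: 8.796; H2O is limiting.
n(H2) = (1/1) × 8.796 = 8.796 mol
mass = 8.796 × 2.02 = 17.77 g

17.8 g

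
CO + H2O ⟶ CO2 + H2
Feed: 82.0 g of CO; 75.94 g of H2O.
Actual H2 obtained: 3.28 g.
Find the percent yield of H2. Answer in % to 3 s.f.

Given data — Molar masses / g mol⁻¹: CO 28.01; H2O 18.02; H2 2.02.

55.5 %

n(CO) = 82.00 / 28.01 = 2.928 mol
n(H2O) = 75.94 / 18.02 = 4.214 mol
n/ν → CO: 2.928, H2O: 4.214; CO is limiting.
theoretical n(H2) = (1/1) × 2.928 = 2.928 mol → 5.915 g
% yield = 3.28 / 5.915 × 100 = 55.45 %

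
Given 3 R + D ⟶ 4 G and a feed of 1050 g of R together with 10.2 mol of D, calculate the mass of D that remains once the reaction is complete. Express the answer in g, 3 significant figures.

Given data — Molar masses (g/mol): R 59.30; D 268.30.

n(R) = 1050 / 59.30 = 17.71 mol
n(D) = 10.20 mol
n/ν for R = 17.71/3 = 5.903
n/ν for D = 10.20/1 = 10.20
Smallest n/ν is R → limiting reagent.
D consumed = (1/3) × 17.71 = 5.903 mol
D remaining = 10.20 − 5.903 = 4.297 mol
mass = 4.297 × 268.30 = 1153 g

1150 g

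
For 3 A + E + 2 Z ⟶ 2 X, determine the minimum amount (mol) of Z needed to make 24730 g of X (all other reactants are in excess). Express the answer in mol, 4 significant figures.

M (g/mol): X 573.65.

n(X) = 24730 / 573.65 = 43.11 mol
n(Z) = (2/2) × 43.11 = 43.11 mol

43.11 mol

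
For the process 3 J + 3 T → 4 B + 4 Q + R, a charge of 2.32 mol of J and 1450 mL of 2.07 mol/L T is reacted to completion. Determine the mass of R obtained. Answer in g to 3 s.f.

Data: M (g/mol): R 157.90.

122 g

n(J) = 2.320 mol
n(T) = 2.07 × 1450/1000 = 3.002 mol
n/ν → J: 0.7733, T: 1.001; J is limiting.
n(R) = (1/3) × 2.320 = 0.7733 mol
mass = 0.7733 × 157.90 = 122.1 g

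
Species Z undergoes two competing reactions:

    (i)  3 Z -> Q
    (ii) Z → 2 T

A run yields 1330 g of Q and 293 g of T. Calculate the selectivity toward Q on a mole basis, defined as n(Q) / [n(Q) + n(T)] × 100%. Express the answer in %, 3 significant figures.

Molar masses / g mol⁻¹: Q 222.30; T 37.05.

n(Q) = 1330 / 222.30 = 5.983 mol
n(T) = 293 / 37.05 = 7.908 mol
selectivity = 5.983/(5.983+7.908) × 100 = 43.07 %

43.1 %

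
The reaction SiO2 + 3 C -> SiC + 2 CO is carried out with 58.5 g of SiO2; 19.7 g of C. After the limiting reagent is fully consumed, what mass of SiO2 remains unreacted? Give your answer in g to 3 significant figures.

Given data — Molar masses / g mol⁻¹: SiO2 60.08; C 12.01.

n(SiO2) = 58.50 / 60.08 = 0.9737 mol
n(C) = 19.70 / 12.01 = 1.640 mol
n/ν for SiO2 = 0.9737/1 = 0.9737
n/ν for C = 1.640/3 = 0.5467
Smallest n/ν is C → limiting reagent.
SiO2 consumed = (1/3) × 1.640 = 0.5467 mol
SiO2 remaining = 0.9737 − 0.5467 = 0.4270 mol
mass = 0.4270 × 60.08 = 25.65 g

25.7 g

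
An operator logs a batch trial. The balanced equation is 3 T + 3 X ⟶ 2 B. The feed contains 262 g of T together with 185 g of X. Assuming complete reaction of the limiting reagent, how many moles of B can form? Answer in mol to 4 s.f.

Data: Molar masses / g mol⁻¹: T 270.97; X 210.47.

0.5860 mol

n(T) = 262.0 / 270.97 = 0.9669 mol
n(X) = 185.0 / 210.47 = 0.8790 mol
n/ν for T = 0.9669/3 = 0.3223
n/ν for X = 0.8790/3 = 0.2930
Smallest n/ν is X → limiting reagent.
n(B) = (2/3) × 0.8790 = 0.5860 mol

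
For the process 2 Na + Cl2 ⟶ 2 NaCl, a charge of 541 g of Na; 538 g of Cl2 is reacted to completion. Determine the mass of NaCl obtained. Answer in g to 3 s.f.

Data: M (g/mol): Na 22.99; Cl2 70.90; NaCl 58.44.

887 g

n(Na) = 541.0 / 22.99 = 23.53 mol
n(Cl2) = 538.0 / 70.90 = 7.588 mol
n/ν for Na = 23.53/2 = 11.77
n/ν for Cl2 = 7.588/1 = 7.588
Smallest n/ν is Cl2 → limiting reagent.
n(NaCl) = (2/1) × 7.588 = 15.18 mol
mass = 15.18 × 58.44 = 887.1 g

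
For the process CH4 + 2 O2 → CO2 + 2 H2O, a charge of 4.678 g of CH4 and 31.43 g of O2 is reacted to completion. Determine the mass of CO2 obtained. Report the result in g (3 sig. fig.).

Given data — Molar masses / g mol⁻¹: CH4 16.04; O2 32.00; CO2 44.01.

n(CH4) = 4.678 / 16.04 = 0.2916 mol
n(O2) = 31.43 / 32.00 = 0.9822 mol
n/ν for CH4 = 0.2916/1 = 0.2916
n/ν for O2 = 0.9822/2 = 0.4911
Smallest n/ν is CH4 → limiting reagent.
n(CO2) = (1/1) × 0.2916 = 0.2916 mol
mass = 0.2916 × 44.01 = 12.83 g

12.8 g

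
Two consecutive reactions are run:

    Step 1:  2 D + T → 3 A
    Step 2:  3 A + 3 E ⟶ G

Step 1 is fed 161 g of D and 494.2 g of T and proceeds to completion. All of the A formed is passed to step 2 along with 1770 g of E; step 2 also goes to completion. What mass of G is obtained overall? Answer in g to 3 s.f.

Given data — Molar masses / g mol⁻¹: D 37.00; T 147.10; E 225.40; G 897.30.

Step 1:
n(D) = 161.0 / 37.00 = 4.351 mol
n(T) = 494.2 / 147.10 = 3.360 mol
n/ν for D = 4.351/2 = 2.176
n/ν for T = 3.360/1 = 3.360
Smallest n/ν is D → limiting reagent.
n(A) produced = (3/2) × 4.351 = 6.527 mol
Step 2:
n(A) available = 6.527 mol
n(E) = 1770 / 225.40 = 7.853 mol
n/ν for A = 6.527/3 = 2.176
n/ν for E = 7.853/3 = 2.618
Smallest n/ν is A → limiting reagent.
n(G) = (1/3) × 6.527 = 2.176 mol
mass = 2.176 × 897.30 = 1953 g

1950 g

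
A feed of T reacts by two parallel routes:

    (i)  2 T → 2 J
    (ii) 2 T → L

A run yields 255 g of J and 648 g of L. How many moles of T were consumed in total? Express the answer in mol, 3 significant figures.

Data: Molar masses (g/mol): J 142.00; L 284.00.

6.36 mol

n(J) = 255 / 142.00 = 1.796 mol
n(L) = 648 / 284.00 = 2.282 mol
n(T) via (i) = (2/2)×1.796 = 1.796 mol
n(T) via (ii) = (2/1)×2.282 = 4.564 mol
total n(T) = 1.796 + 4.564 = 6.360 mol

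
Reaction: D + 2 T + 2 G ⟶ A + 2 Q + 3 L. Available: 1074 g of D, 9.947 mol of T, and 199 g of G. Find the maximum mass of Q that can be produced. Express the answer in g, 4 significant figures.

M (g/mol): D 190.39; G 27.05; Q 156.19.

1149 g

n(D) = 1074 / 190.39 = 5.641 mol
n(T) = 9.947 mol
n(G) = 199.0 / 27.05 = 7.357 mol
n/ν for D = 5.641/1 = 5.641
n/ν for T = 9.947/2 = 4.974
n/ν for G = 7.357/2 = 3.679
Smallest n/ν is G → limiting reagent.
n(Q) = (2/2) × 7.357 = 7.357 mol
mass = 7.357 × 156.19 = 1149 g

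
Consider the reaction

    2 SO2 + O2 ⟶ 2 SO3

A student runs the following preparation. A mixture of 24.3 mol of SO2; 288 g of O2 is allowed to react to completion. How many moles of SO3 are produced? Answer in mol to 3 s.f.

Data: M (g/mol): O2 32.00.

n(SO2) = 24.30 mol
n(O2) = 288.0 / 32.00 = 9.000 mol
n/ν for SO2 = 24.30/2 = 12.15
n/ν for O2 = 9.000/1 = 9.000
Smallest n/ν is O2 → limiting reagent.
n(SO3) = (2/1) × 9.000 = 18.00 mol

18.0 mol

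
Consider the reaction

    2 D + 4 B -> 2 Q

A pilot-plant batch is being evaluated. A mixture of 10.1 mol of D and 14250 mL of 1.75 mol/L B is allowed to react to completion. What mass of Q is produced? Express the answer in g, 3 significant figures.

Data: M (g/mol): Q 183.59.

1850 g

n(D) = 10.10 mol
n(B) = 1.75 × 14250/1000 = 24.94 mol
n/ν for D = 10.10/2 = 5.050
n/ν for B = 24.94/4 = 6.235
Smallest n/ν is D → limiting reagent.
n(Q) = (2/2) × 10.10 = 10.10 mol
mass = 10.10 × 183.59 = 1854 g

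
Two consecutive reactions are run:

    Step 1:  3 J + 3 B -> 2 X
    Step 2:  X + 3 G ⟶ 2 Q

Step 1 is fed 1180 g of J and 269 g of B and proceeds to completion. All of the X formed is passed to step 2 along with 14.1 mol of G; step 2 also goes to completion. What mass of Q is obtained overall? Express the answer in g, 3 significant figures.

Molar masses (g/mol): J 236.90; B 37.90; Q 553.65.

3680 g

Step 1:
n(J) = 1180 / 236.90 = 4.981 mol
n(B) = 269.0 / 37.90 = 7.098 mol
n/ν for J = 4.981/3 = 1.660
n/ν for B = 7.098/3 = 2.366
Smallest n/ν is J → limiting reagent.
n(X) produced = (2/3) × 4.981 = 3.321 mol
Step 2:
n(X) available = 3.321 mol
n(G) = 14.10 mol
n/ν for X = 3.321/1 = 3.321
n/ν for G = 14.10/3 = 4.700
Smallest n/ν is X → limiting reagent.
n(Q) = (2/1) × 3.321 = 6.642 mol
mass = 6.642 × 553.65 = 3677 g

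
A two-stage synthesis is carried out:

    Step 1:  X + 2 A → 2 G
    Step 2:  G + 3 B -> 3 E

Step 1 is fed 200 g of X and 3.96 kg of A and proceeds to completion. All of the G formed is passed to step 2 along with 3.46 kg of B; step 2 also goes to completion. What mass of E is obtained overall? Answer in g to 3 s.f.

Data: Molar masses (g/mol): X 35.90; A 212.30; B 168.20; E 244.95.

Step 1:
n(X) = 200.0 / 35.90 = 5.571 mol
n(A) = 3.960×1000 / 212.30 = 18.65 mol
n/ν → X: 5.571, A: 9.325; X is limiting.
n(G) produced = (2/1) × 5.571 = 11.14 mol
Step 2:
n(G) available = 11.14 mol
n(B) = 3.460×1000 / 168.20 = 20.57 mol
n/ν → G: 11.14, B: 6.857; B is limiting.
n(E) = (3/3) × 20.57 = 20.57 mol
mass = 20.57 × 244.95 = 5039 g

5040 g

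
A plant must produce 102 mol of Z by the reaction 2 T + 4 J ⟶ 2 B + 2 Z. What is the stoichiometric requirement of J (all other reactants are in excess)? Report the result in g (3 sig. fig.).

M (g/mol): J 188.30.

n(Z) = 102.0 mol
n(J) = (4/2) × 102.0 = 204.0 mol
mass = 204.0 × 188.30 = 38410 g

38400 g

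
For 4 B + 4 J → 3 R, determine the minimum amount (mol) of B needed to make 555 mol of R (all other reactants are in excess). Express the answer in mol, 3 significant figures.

n(R) = 555.0 mol
n(B) = (4/3) × 555.0 = 740.0 mol

740 mol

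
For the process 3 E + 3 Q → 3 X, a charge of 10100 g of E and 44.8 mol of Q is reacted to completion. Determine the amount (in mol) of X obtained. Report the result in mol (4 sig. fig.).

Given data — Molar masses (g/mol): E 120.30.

44.80 mol

n(E) = 10100 / 120.30 = 83.96 mol
n(Q) = 44.80 mol
n/ν for E = 83.96/3 = 27.99
n/ν for Q = 44.80/3 = 14.93
Smallest n/ν is Q → limiting reagent.
n(X) = (3/3) × 44.80 = 44.80 mol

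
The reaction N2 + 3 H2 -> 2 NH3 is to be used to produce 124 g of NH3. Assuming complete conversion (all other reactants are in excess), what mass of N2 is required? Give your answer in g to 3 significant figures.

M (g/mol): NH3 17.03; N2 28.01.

102 g

n(NH3) = 124 / 17.03 = 7.281 mol
n(N2) = (1/2) × 7.281 = 3.641 mol
mass = 3.641 × 28.01 = 102.0 g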